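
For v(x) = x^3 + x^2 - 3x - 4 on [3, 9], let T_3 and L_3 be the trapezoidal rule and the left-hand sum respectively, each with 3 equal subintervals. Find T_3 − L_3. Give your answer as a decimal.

T_3 = 1798.
L_3 = 1042.
T_3 − L_3 = 756.

756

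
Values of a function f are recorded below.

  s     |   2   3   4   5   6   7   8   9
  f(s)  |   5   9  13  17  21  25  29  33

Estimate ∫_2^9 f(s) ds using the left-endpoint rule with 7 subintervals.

Δs = 1.
Sum = 1·[5 + 9 + 13 + 17 + 21 + 25 + 29] = 119.

119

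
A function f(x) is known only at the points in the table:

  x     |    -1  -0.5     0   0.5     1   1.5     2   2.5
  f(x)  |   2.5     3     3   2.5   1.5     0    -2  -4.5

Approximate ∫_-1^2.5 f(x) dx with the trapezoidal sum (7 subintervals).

Δx = 0.5.
T_7 = (0.5/2)·[2.5 + 2·3 + 2·3 + 2·2.5 + 2·1.5 + 2·0 + 2·(-2) + (-4.5)] = 3.5.

3.5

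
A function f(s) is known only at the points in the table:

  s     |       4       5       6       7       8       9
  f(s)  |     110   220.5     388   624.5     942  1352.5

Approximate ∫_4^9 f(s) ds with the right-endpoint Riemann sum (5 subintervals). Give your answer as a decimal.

3527.5

Δs = 1.
Sum = 1·[220.5 + 388 + 624.5 + 942 + 1352.5] = 3527.5.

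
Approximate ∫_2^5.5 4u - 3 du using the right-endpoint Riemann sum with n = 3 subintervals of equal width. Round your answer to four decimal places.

50.1667

Δu = (5.5 − 2)/3 = 7/6.
Right endpoints: 19/6, 13/3, 5.5.
f(19/6) = 29/3, f(13/3) = 43/3, f(5.5) = 19.
Sum = Δu · [f(19/6) + f(13/3) + f(5.5)].
Sum ≈ 50.1667.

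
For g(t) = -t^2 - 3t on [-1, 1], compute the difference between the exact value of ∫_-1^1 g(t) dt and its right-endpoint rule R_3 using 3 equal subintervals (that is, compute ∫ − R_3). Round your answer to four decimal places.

Exact integral: ∫_-1^1 g(t) dt ≈ -0.666667.
R_3 ≈ -2.814815.
Error ≈ -0.666667 − (-2.814815) ≈ 2.1481.

2.1481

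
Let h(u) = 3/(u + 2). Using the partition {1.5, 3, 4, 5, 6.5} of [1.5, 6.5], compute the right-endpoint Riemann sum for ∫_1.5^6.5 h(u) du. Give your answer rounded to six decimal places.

2.357983

Subinterval widths: 1.5, 1, 1, 1.5.
Right endpoints: 3, 4, 5, 6.5.
h(3) = 0.6, h(4) = 0.5, h(5) = 3/7, h(6.5) = 6/17.
Sum = Σ Δu_i · h(u_i).
Sum ≈ 2.357983.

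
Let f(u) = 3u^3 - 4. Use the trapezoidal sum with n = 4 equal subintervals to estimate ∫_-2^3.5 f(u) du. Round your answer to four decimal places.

Δu = (3.5 − (-2))/4 = 1.375.
f(-2) = -28, f(-0.625) = -2423/512, f(0.75) = -2.734375, f(2.125) = 12691/512, f(3.5) = 124.625.
T_4 = (Δu/2)·[f(u_0) + 2f(u_1) + 2f(u_2) + 2f(u_3) + f(u_4)].
Sum ≈ 90.2451.

90.2451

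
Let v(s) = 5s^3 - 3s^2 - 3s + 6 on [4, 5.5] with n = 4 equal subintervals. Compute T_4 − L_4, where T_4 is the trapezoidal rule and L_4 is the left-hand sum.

87.1171875

T_4 ≈ 711.47754.
L_4 ≈ 624.36035.
T_4 − L_4 = 87.1171875.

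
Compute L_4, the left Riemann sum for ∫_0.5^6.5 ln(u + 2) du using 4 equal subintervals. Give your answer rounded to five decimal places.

8.92987

Δu = (6.5 − 0.5)/4 = 1.5.
Left endpoints: 0.5, 2, 3.5, 5.
f(0.5) ≈ 0.91629, f(2) ≈ 1.38629, f(3.5) ≈ 1.70475, f(5) ≈ 1.94591.
Sum = Δu · [f(0.5) + f(2) + f(3.5) + f(5)].
Sum ≈ 8.92987.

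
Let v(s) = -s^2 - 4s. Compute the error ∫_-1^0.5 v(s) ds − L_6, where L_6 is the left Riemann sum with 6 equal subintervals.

Exact integral: ∫_-1^0.5 v(s) ds = 1.125.
L_6 = 1.765625.
Error = 1.125 − 1.765625 = -0.640625.

-0.640625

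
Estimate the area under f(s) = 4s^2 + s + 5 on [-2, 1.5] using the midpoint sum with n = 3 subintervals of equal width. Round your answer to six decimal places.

Δs = (1.5 − (-2))/3 = 7/6.
Midpoints: -17/12, -0.25, 11/12.
f(-17/12) = 209/18, f(-0.25) = 5, f(11/12) = 167/18.
Sum = Δs · [f(-17/12) + f(-0.25) + f(11/12)].
Sum ≈ 30.203704.

30.203704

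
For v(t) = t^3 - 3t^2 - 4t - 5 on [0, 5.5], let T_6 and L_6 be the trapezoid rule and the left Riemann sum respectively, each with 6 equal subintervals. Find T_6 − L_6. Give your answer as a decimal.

T_6 ≈ -21.565538.
L_6 ≈ -46.143663.
T_6 − L_6 = 24.578125.

24.578125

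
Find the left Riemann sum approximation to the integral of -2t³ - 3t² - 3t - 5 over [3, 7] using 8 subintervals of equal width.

-1370.5

Δt = (7 − 3)/8 = 0.5.
Left endpoints: 3, 3.5, 4, 4.5, 5, 5.5, 6, 6.5.
f(3) = -95, f(3.5) = -138, f(4) = -193, f(4.5) = -261.5, f(5) = -345, f(5.5) = -445, f(6) = -563, f(6.5) = -700.5.
Sum = Δt · [f(3) + f(3.5) + f(4) + ...].
Sum = -1370.5.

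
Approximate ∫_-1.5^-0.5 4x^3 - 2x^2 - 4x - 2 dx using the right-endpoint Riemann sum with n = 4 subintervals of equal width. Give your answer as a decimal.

Δx = (-0.5 − (-1.5))/4 = 0.25.
Right endpoints: -1.25, -1, -0.75, -0.5.
f(-1.25) = -7.9375, f(-1) = -4, f(-0.75) = -1.8125, f(-0.5) = -1.
Sum = Δx · [f(-1.25) + f(-1) + f(-0.75) + f(-0.5)].
Sum = -3.6875.

-3.6875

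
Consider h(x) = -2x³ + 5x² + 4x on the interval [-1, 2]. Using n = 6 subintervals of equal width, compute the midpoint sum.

Δx = (2 − (-1))/6 = 0.5.
Midpoints: -0.75, -0.25, 0.25, 0.75, 1.25, 1.75.
h(-0.75) = 0.65625, h(-0.25) = -0.65625, h(0.25) = 1.28125, h(0.75) = 4.96875, h(1.25) = 8.90625, h(1.75) = 11.59375.
Sum = Δx · [h(-0.75) + h(-0.25) + h(0.25) + ...].
Sum = 13.375.

13.375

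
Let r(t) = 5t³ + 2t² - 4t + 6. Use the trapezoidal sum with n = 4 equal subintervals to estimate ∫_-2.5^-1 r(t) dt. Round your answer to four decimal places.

Δt = (-1 − (-2.5))/4 = 0.375.
r(-2.5) = -49.625, r(-2.125) = -12517/512, r(-1.75) = -7.671875, r(-1.375) = 1169/512, r(-1) = 7.
T_4 = (Δt/2)·[r(t_0) + 2r(t_1) + 2r(t_2) + 2r(t_3) + r(t_4)].
Sum ≈ -19.1807.

-19.1807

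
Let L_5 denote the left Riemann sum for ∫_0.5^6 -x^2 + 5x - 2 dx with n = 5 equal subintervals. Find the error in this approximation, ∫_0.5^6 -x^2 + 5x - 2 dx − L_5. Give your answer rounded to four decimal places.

Exact integral: ∫_0.5^6 f(x) dx ≈ 6.416667.
L_5 = 9.845.
Error ≈ 6.416667 − 9.845 ≈ -3.4283.

-3.4283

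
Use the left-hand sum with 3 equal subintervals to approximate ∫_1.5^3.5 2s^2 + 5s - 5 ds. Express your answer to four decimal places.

Δs = (3.5 − 1.5)/3 = 2/3.
Left endpoints: 1.5, 13/6, 17/6.
f(1.5) = 7, f(13/6) = 137/9, f(17/6) = 227/9.
Sum = Δs · [f(1.5) + f(13/6) + f(17/6)].
Sum ≈ 31.6296.

31.6296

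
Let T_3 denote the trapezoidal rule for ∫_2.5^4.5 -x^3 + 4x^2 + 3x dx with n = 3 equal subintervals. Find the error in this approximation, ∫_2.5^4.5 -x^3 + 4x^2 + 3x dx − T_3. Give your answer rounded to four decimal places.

0.9630

Exact integral: ∫_2.5^4.5 f(x) dx ≈ 28.916667.
T_3 ≈ 27.953704.
Error ≈ 28.916667 − 27.953704 ≈ 0.9630.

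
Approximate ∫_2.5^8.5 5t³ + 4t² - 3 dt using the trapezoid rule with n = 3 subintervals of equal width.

Δt = (8.5 − 2.5)/3 = 2.
f(2.5) = 100.125, f(4.5) = 533.625, f(6.5) = 1539.125, f(8.5) = 3356.625.
T_3 = (Δt/2)·[f(t_0) + 2f(t_1) + 2f(t_2) + f(t_3)].
Sum = 7602.25.

7602.25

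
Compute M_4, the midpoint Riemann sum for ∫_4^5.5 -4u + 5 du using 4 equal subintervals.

-21

Δu = (5.5 − 4)/4 = 0.375.
Midpoints: 4.1875, 4.5625, 4.9375, 5.3125.
f(4.1875) = -11.75, f(4.5625) = -13.25, f(4.9375) = -14.75, f(5.3125) = -16.25.
Sum = Δu · [f(4.1875) + f(4.5625) + f(4.9375) + f(5.3125)].
Sum = -21.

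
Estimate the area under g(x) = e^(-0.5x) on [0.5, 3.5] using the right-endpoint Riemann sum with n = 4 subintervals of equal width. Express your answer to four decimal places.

Δx = (3.5 − 0.5)/4 = 0.75.
Right endpoints: 1.25, 2, 2.75, 3.5.
g(1.25) ≈ 0.5353, g(2) ≈ 0.3679, g(2.75) ≈ 0.2528, g(3.5) ≈ 0.1738.
Sum = Δx · [g(1.25) + g(2) + g(2.75) + g(3.5)].
Sum ≈ 0.9973.

0.9973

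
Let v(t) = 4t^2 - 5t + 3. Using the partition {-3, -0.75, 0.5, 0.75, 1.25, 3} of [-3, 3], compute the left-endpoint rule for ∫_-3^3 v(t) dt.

Subinterval widths: 2.25, 1.25, 0.25, 0.5, 1.75.
Left endpoints: -3, -0.75, 0.5, 0.75, 1.25.
v(-3) = 54, v(-0.75) = 9, v(0.5) = 1.5, v(0.75) = 1.5, v(1.25) = 3.
Sum = Σ Δt_i · v(t_i).
Sum = 139.125.

139.125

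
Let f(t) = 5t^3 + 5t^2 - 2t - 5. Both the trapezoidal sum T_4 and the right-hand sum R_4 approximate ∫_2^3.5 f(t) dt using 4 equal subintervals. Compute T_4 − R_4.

-39.8671875

T_4 ≈ 211.5791016.
R_4 ≈ 251.4462891.
T_4 − R_4 = -39.8671875.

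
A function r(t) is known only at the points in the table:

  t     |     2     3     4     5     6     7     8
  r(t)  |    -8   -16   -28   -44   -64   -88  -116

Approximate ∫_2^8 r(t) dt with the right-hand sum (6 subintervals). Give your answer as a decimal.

-356

Δt = 1.
Sum = 1·[(-16) + (-28) + (-44) + (-64) + (-88) + (-116)] = -356.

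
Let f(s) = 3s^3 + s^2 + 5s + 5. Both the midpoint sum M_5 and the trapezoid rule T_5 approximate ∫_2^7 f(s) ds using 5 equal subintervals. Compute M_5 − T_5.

-51.875

M_5 = 2020.625.
T_5 = 2072.5.
M_5 − T_5 = -51.875.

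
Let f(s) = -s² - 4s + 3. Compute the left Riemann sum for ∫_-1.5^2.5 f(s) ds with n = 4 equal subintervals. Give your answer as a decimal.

7

Δs = (2.5 − (-1.5))/4 = 1.
Left endpoints: -1.5, -0.5, 0.5, 1.5.
f(-1.5) = 6.75, f(-0.5) = 4.75, f(0.5) = 0.75, f(1.5) = -5.25.
Sum = Δs · [f(-1.5) + f(-0.5) + f(0.5) + f(1.5)].
Sum = 7.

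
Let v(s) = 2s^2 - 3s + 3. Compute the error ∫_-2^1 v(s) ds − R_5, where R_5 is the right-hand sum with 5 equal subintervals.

4.14

Exact integral: ∫_-2^1 v(s) ds = 19.5.
R_5 = 15.36.
Error = 19.5 − 15.36 = 4.14.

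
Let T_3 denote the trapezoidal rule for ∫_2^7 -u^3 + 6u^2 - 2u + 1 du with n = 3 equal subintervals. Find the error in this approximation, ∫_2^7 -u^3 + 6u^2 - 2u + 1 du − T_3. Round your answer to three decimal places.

17.361

Exact integral: ∫_2^7 f(u) du = 33.75.
T_3 ≈ 16.38889.
Error ≈ 33.75 − 16.38889 ≈ 17.361.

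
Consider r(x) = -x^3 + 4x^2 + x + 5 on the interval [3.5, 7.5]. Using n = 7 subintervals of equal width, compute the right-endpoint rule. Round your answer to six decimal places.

-265.744898

Δx = (7.5 − 3.5)/7 = 4/7.
Right endpoints: 57/14, 65/14, 73/14, 81/14, 89/14, 97/14, 7.5.
r(57/14) = 21643/2744, r(65/14) = -11565/2744, r(73/14) = -62565/2744, r(81/14) = -134429/2744, r(89/14) = -230229/2744, r(97/14) = -353037/2744, r(7.5) = -184.375.
Sum = Δx · [r(57/14) + r(65/14) + r(73/14) + ...].
Sum ≈ -265.744898.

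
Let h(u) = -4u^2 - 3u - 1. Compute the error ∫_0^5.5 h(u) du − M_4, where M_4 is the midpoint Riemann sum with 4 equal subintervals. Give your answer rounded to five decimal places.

Exact integral: ∫_0^5.5 h(u) du ≈ -272.7083333.
M_4 = -269.2421875.
Error ≈ -272.7083333 − (-269.2421875) ≈ -3.46615.

-3.46615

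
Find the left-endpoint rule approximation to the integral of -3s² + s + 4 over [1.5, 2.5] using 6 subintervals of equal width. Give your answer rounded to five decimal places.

-5.34722

Δs = (2.5 − 1.5)/6 = 1/6.
Left endpoints: 1.5, 5/3, 11/6, 2, 13/6, 7/3.
f(1.5) = -1.25, f(5/3) = -8/3, f(11/6) = -4.25, f(2) = -6, f(13/6) = -95/12, f(7/3) = -10.
Sum = Δs · [f(1.5) + f(5/3) + f(11/6) + ...].
Sum ≈ -5.34722.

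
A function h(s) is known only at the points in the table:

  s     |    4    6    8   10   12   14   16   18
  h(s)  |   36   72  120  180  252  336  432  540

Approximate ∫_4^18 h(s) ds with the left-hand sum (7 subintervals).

Δs = 2.
Sum = 2·[36 + 72 + 120 + 180 + 252 + 336 + 432] = 2856.

2856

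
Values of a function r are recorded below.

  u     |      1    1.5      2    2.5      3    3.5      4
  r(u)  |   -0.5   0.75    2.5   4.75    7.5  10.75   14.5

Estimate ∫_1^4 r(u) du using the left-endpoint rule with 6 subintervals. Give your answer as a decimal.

12.875

Δu = 0.5.
Sum = 0.5·[(-0.5) + 0.75 + 2.5 + 4.75 + 7.5 + 10.75] = 12.875.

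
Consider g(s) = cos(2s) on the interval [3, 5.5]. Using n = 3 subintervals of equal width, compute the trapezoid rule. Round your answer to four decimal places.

-0.2728

Δs = (5.5 − 3)/3 = 5/6.
g(3) ≈ 0.9602, g(23/6) ≈ 0.1862, g(14/3) ≈ -0.9958, g(5.5) ≈ 0.0044.
T_3 = (Δs/2)·[g(s_0) + 2g(s_1) + 2g(s_2) + g(s_3)].
Sum ≈ -0.2728.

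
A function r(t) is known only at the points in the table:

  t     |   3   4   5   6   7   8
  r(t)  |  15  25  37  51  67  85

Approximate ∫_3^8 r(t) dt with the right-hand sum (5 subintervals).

265

Δt = 1.
Sum = 1·[25 + 37 + 51 + 67 + 85] = 265.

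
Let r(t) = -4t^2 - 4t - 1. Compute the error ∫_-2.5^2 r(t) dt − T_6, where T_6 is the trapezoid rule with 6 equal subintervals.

Exact integral: ∫_-2.5^2 r(t) dt = -31.5.
T_6 = -33.1875.
Error = -31.5 − (-33.1875) = 1.6875.

1.6875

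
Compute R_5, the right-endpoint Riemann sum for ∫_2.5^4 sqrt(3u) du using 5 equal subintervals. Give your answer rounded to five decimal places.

Δu = (4 − 2.5)/5 = 0.3.
Right endpoints: 2.8, 3.1, 3.4, 3.7, 4.
f(2.8) ≈ 2.89828, f(3.1) ≈ 3.04959, f(3.4) ≈ 3.19374, f(3.7) ≈ 3.33167, f(4) ≈ 3.46410.
Sum = Δu · [f(2.8) + f(3.1) + f(3.4) + f(3.7) + f(4)].
Sum ≈ 4.78121.

4.78121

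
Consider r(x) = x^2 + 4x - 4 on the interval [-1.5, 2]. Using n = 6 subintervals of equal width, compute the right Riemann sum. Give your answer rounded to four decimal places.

Δx = (2 − (-1.5))/6 = 7/12.
Right endpoints: -11/12, -1/3, 0.25, 5/6, 17/12, 2.
r(-11/12) = -983/144, r(-1/3) = -47/9, r(0.25) = -2.9375, r(5/6) = 1/36, r(17/12) = 529/144, r(2) = 8.
Sum = Δx · [r(-11/12) + r(-1/3) + r(0.25) + ...].
Sum ≈ -1.9161.

-1.9161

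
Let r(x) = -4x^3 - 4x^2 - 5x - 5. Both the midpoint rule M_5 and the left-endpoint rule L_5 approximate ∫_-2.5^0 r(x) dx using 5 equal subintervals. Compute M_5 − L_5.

M_5 = 20.78125.
L_5 = 35.
M_5 − L_5 = -14.21875.

-14.21875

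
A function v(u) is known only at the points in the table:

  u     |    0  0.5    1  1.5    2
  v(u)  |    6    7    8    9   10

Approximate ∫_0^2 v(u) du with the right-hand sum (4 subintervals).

17

Δu = 0.5.
Sum = 0.5·[7 + 8 + 9 + 10] = 17.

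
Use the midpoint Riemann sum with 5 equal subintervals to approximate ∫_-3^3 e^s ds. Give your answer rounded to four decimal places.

18.8822

Δs = (3 − (-3))/5 = 1.2.
Midpoints: -2.4, -1.2, 0, 1.2, 2.4.
f(-2.4) ≈ 0.0907, f(-1.2) ≈ 0.3012, f(0) ≈ 1.0000, f(1.2) ≈ 3.3201, f(2.4) ≈ 11.0232.
Sum = Δs · [f(-2.4) + f(-1.2) + f(0) + f(1.2) + f(2.4)].
Sum ≈ 18.8822.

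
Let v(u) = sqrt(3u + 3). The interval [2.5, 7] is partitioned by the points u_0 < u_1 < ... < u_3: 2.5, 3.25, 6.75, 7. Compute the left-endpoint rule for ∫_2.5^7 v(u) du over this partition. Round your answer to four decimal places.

Subinterval widths: 0.75, 3.5, 0.25.
Left endpoints: 2.5, 3.25, 6.75.
v(2.5) ≈ 3.2404, v(3.25) ≈ 3.5707, v(6.75) ≈ 4.8218.
Sum = Σ Δu_i · v(u_i).
Sum ≈ 16.1332.

16.1332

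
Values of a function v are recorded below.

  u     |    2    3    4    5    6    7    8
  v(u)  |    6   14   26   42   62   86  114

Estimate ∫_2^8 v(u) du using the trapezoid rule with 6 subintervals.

290

Δu = 1.
T_6 = (1/2)·[6 + 2·14 + 2·26 + 2·42 + 2·62 + 2·86 + 114] = 290.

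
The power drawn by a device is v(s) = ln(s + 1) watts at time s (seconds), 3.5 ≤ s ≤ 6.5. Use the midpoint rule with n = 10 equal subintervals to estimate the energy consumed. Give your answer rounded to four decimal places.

5.3438

Δs = (6.5 − 3.5)/10 = 0.3.
Midpoints: 3.65, 3.95, 4.25, 4.55, 4.85, 5.15, 5.45, 5.75, 6.05, 6.35.
v(3.65) ≈ 1.5369, v(3.95) ≈ 1.5994, v(4.25) ≈ 1.6582, v(4.55) ≈ 1.7138, v(4.85) ≈ 1.7664, v(5.15) ≈ 1.8165, v(5.45) ≈ 1.8641, v(5.75) ≈ 1.9095, v(6.05) ≈ 1.9530, v(6.35) ≈ 1.9947.
Sum = Δs · [v(3.65) + v(3.95) + v(4.25) + ...].
Sum ≈ 5.3438.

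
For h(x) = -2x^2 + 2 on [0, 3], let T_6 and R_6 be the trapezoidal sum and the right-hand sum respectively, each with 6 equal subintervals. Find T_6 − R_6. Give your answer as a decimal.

4.5

T_6 = -12.25.
R_6 = -16.75.
T_6 − R_6 = 4.5.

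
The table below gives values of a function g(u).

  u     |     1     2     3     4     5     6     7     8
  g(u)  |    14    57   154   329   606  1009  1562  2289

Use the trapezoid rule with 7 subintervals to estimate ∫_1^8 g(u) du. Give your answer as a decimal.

Δu = 1.
T_7 = (1/2)·[14 + 2·57 + 2·154 + 2·329 + 2·606 + 2·1009 + 2·1562 + 2289] = 4868.5.

4868.5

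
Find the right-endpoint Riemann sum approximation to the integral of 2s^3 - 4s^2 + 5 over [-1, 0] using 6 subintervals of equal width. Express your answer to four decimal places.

3.6343

Δs = (0 − (-1))/6 = 1/6.
Right endpoints: -5/6, -2/3, -0.5, -1/3, -1/6, 0.
f(-5/6) = 115/108, f(-2/3) = 71/27, f(-0.5) = 3.75, f(-1/3) = 121/27, f(-1/6) = 527/108, f(0) = 5.
Sum = Δs · [f(-5/6) + f(-2/3) + f(-0.5) + ...].
Sum ≈ 3.6343.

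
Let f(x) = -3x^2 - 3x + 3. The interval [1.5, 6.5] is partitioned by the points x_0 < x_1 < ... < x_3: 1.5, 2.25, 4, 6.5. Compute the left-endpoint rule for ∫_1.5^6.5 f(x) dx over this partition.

Subinterval widths: 0.75, 1.75, 2.5.
Left endpoints: 1.5, 2.25, 4.
f(1.5) = -8.25, f(2.25) = -18.9375, f(4) = -57.
Sum = Σ Δx_i · f(x_i).
Sum = -181.828125.

-181.828125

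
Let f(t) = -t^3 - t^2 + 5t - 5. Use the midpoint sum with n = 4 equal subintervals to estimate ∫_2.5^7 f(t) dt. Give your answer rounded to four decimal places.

Δt = (7 − 2.5)/4 = 1.125.
Midpoints: 3.0625, 4.1875, 5.3125, 6.4375.
f(3.0625) = -113825/4096, f(4.1875) = -307307/4096, f(5.3125) = -641405/4096, f(6.4375) = -1151111/4096.
Sum = Δt · [f(3.0625) + f(4.1875) + f(5.3125) + f(6.4375)].
Sum ≈ -607.9966.

-607.9966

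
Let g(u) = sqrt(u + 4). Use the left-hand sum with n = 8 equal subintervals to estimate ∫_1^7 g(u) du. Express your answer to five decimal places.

Δu = (7 − 1)/8 = 0.75.
Left endpoints: 1, 1.75, 2.5, 3.25, 4, 4.75, 5.5, 6.25.
g(1) ≈ 2.23607, g(1.75) ≈ 2.39792, g(2.5) ≈ 2.54951, g(3.25) ≈ 2.69258, g(4) ≈ 2.82843, g(4.75) ≈ 2.95804, g(5.5) ≈ 3.08221, g(6.25) ≈ 3.20156.
Sum = Δu · [g(1) + g(1.75) + g(2.5) + ...].
Sum ≈ 16.45973.

16.45973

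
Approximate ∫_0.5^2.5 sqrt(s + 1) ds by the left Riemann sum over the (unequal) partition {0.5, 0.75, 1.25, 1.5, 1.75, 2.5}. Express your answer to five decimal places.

2.98164

Subinterval widths: 0.25, 0.5, 0.25, 0.25, 0.75.
Left endpoints: 0.5, 0.75, 1.25, 1.5, 1.75.
f(0.5) ≈ 1.22474, f(0.75) ≈ 1.32288, f(1.25) ≈ 1.50000, f(1.5) ≈ 1.58114, f(1.75) ≈ 1.65831.
Sum = Σ Δs_i · f(s_i).
Sum ≈ 2.98164.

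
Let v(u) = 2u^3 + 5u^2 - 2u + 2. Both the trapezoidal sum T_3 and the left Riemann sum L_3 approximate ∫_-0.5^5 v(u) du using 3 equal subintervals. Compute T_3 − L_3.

332.75

T_3 ≈ 564.25925926.
L_3 ≈ 231.50925926.
T_3 − L_3 = 332.75.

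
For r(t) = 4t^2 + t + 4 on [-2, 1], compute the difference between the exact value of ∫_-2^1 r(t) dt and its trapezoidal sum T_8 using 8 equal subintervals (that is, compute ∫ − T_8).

Exact integral: ∫_-2^1 r(t) dt = 22.5.
T_8 = 22.78125.
Error = 22.5 − 22.78125 = -0.28125.

-0.28125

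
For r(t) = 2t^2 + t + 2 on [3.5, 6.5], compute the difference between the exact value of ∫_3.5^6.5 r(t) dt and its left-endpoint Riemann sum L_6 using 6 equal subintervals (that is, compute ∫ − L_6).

Exact integral: ∫_3.5^6.5 r(t) dt = 175.5.
L_6 = 160.
Error = 175.5 − 160 = 15.5.

15.5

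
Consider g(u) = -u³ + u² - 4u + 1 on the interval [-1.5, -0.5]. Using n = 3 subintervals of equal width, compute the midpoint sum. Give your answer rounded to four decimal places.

Δu = (-0.5 − (-1.5))/3 = 1/3.
Midpoints: -4/3, -1, -2/3.
g(-4/3) = 283/27, g(-1) = 7, g(-2/3) = 119/27.
Sum = Δu · [g(-4/3) + g(-1) + g(-2/3)].
Sum ≈ 7.2963.

7.2963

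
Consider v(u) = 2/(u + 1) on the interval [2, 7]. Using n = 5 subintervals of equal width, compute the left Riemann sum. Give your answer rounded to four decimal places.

2.1857

Δu = (7 − 2)/5 = 1.
Left endpoints: 2, 3, 4, 5, 6.
v(2) = 2/3, v(3) = 0.5, v(4) = 0.4, v(5) = 1/3, v(6) = 2/7.
Sum = Δu · [v(2) + v(3) + v(4) + v(5) + v(6)].
Sum ≈ 2.1857.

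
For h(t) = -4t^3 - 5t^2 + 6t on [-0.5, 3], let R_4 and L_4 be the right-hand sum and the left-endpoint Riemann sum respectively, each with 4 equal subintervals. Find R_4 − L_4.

-114.84375

R_4 = -166.25.
L_4 = -51.40625.
R_4 − L_4 = -114.84375.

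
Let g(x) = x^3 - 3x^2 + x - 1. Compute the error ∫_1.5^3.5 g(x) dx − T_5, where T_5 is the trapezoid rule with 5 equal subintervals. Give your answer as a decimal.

-0.24

Exact integral: ∫_1.5^3.5 g(x) dx = -0.25.
T_5 = -0.01.
Error = -0.25 − (-0.01) = -0.24.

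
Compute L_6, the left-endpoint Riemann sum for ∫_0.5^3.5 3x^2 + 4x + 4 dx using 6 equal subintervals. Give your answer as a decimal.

67.125

Δx = (3.5 − 0.5)/6 = 0.5.
Left endpoints: 0.5, 1, 1.5, 2, 2.5, 3.
f(0.5) = 6.75, f(1) = 11, f(1.5) = 16.75, f(2) = 24, f(2.5) = 32.75, f(3) = 43.
Sum = Δx · [f(0.5) + f(1) + f(1.5) + ...].
Sum = 67.125.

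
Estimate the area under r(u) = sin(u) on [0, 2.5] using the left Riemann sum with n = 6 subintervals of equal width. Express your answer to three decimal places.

Δu = (2.5 − 0)/6 = 5/12.
Left endpoints: 0, 5/12, 5/6, 1.25, 5/3, 25/12.
r(0) ≈ 0.000, r(5/12) ≈ 0.405, r(5/6) ≈ 0.740, r(1.25) ≈ 0.949, r(5/3) ≈ 0.995, r(25/12) ≈ 0.872.
Sum = Δu · [r(0) + r(5/12) + r(5/6) + ...].
Sum ≈ 1.650.

1.650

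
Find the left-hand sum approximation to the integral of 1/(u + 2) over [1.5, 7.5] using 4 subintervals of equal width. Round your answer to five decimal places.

Δu = (7.5 − 1.5)/4 = 1.5.
Left endpoints: 1.5, 3, 4.5, 6.
f(1.5) = 2/7, f(3) = 0.2, f(4.5) = 2/13, f(6) = 0.125.
Sum = Δu · [f(1.5) + f(3) + f(4.5) + f(6)].
Sum ≈ 1.14684.

1.14684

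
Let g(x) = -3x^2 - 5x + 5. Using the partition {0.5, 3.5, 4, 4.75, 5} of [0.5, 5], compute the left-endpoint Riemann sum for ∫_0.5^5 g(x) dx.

Subinterval widths: 3, 0.5, 0.75, 0.25.
Left endpoints: 0.5, 3.5, 4, 4.75.
g(0.5) = 1.75, g(3.5) = -49.25, g(4) = -63, g(4.75) = -86.4375.
Sum = Σ Δx_i · g(x_i).
Sum = -88.234375.

-88.234375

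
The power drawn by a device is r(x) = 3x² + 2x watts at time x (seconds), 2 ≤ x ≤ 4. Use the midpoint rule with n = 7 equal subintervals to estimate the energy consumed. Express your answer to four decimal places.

Δx = (4 − 2)/7 = 2/7.
Midpoints: 15/7, 17/7, 19/7, 3, 23/7, 25/7, 27/7.
r(15/7) = 885/49, r(17/7) = 1105/49, r(19/7) = 1349/49, r(3) = 33, r(23/7) = 1909/49, r(25/7) = 2225/49, r(27/7) = 2565/49.
Sum = Δx · [r(15/7) + r(17/7) + r(19/7) + ...].
Sum ≈ 67.9592.

67.9592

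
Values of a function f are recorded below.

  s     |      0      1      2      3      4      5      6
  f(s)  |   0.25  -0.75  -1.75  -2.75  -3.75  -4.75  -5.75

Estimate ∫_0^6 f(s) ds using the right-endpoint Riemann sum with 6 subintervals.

Δs = 1.
Sum = 1·[(-0.75) + (-1.75) + (-2.75) + (-3.75) + (-4.75) + (-5.75)] = -19.5.

-19.5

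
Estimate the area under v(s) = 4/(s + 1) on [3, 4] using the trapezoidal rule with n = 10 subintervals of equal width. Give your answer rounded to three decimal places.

Δs = (4 − 3)/10 = 0.1.
v(3) = 1, v(3.1) = 40/41, v(3.2) = 20/21, v(3.3) = 40/43, v(3.4) = 10/11, v(3.5) = 8/9, v(3.6) = 20/23, v(3.7) = 40/47, v(3.8) = 5/6, v(3.9) = 40/49, v(4) = 0.8.
T_10 = (Δs/2)·[v(s_0) + 2v(s_1) + ... + 2v(s_{9}) + v(s_10)].
Sum ≈ 0.893.

0.893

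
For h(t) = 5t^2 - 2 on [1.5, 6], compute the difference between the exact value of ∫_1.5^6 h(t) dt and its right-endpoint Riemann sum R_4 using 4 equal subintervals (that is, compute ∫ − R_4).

Exact integral: ∫_1.5^6 h(t) dt = 345.375.
R_4 = 445.04296875.
Error = 345.375 − 445.04296875 = -99.66796875.

-99.66796875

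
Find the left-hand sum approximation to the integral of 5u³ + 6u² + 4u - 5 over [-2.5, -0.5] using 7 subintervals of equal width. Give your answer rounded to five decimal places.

-47.27041

Δu = (-0.5 − (-2.5))/7 = 2/7.
Left endpoints: -2.5, -31/14, -27/14, -23/14, -19/14, -15/14, -11/14.
f(-2.5) = -55.625, f(-31/14) = -106255/2744, f(-27/14) = -72067/2744, f(-23/14) = -48151/2744, f(-19/14) = -32587/2744, f(-15/14) = -23455/2744, f(-11/14) = -18835/2744.
Sum = Δu · [f(-2.5) + f(-31/14) + f(-27/14) + ...].
Sum ≈ -47.27041.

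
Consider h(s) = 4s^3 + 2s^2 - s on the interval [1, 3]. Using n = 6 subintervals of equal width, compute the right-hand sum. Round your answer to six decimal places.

113.962963

Δs = (3 − 1)/6 = 1/3.
Right endpoints: 4/3, 5/3, 2, 7/3, 8/3, 3.
h(4/3) = 316/27, h(5/3) = 605/27, h(2) = 38, h(7/3) = 1603/27, h(8/3) = 2360/27, h(3) = 123.
Sum = Δs · [h(4/3) + h(5/3) + h(2) + ...].
Sum ≈ 113.962963.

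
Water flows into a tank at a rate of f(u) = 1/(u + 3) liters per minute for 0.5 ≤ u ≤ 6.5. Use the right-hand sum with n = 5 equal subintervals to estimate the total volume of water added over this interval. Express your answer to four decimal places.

Δu = (6.5 − 0.5)/5 = 1.2.
Right endpoints: 1.7, 2.9, 4.1, 5.3, 6.5.
f(1.7) = 10/47, f(2.9) = 10/59, f(4.1) = 10/71, f(5.3) = 10/83, f(6.5) = 2/19.
Sum = Δu · [f(1.7) + f(2.9) + f(4.1) + f(5.3) + f(6.5)].
Sum ≈ 0.8986.

0.8986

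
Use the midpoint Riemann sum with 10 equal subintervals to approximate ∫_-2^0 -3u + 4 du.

Δu = (0 − (-2))/10 = 0.2.
Midpoints: -1.9, -1.7, -1.5, -1.3, -1.1, -0.9, -0.7, -0.5, -0.3, -0.1.
f(-1.9) = 9.7, f(-1.7) = 9.1, f(-1.5) = 8.5, f(-1.3) = 7.9, f(-1.1) = 7.3, f(-0.9) = 6.7, f(-0.7) = 6.1, f(-0.5) = 5.5, f(-0.3) = 4.9, f(-0.1) = 4.3.
Sum = Δu · [f(-1.9) + f(-1.7) + f(-1.5) + ...].
Sum = 14.

14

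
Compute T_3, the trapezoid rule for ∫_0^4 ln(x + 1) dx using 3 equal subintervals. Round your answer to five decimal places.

Δx = (4 − 0)/3 = 4/3.
f(0) ≈ 0.00000, f(4/3) ≈ 0.84730, f(8/3) ≈ 1.29928, f(4) ≈ 1.60944.
T_3 = (Δx/2)·[f(x_0) + 2f(x_1) + 2f(x_2) + f(x_3)].
Sum ≈ 3.93507.

3.93507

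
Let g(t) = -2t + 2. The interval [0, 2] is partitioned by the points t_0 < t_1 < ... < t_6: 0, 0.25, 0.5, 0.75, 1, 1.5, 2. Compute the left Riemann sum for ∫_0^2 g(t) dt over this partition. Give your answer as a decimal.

0.75

Subinterval widths: 0.25, 0.25, 0.25, 0.25, 0.5, 0.5.
Left endpoints: 0, 0.25, 0.5, 0.75, 1, 1.5.
g(0) = 2, g(0.25) = 1.5, g(0.5) = 1, g(0.75) = 0.5, g(1) = 0, g(1.5) = -1.
Sum = Σ Δt_i · g(t_i).
Sum = 0.75.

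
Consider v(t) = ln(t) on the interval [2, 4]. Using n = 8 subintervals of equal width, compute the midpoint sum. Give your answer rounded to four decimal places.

Δt = (4 − 2)/8 = 0.25.
Midpoints: 2.125, 2.375, 2.625, 2.875, 3.125, 3.375, 3.625, 3.875.
v(2.125) ≈ 0.7538, v(2.375) ≈ 0.8650, v(2.625) ≈ 0.9651, v(2.875) ≈ 1.0561, v(3.125) ≈ 1.1394, v(3.375) ≈ 1.2164, v(3.625) ≈ 1.2879, v(3.875) ≈ 1.3545.
Sum = Δt · [v(2.125) + v(2.375) + v(2.625) + ...].
Sum ≈ 2.1595.

2.1595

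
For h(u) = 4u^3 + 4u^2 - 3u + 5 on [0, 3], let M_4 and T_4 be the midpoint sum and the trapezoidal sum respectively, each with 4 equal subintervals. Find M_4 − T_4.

M_4 = 115.40625.
T_4 = 124.6875.
M_4 − T_4 = -9.28125.

-9.28125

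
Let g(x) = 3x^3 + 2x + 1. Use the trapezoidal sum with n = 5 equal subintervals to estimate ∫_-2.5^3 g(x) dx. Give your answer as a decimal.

Δx = (3 − (-2.5))/5 = 1.1.
g(-2.5) = -50.875, g(-1.4) = -10.032, g(-0.3) = 0.319, g(0.8) = 4.136, g(1.9) = 25.377, g(3) = 88.
T_5 = (Δx/2)·[g(x_0) + 2g(x_1) + ... + 2g(x_{4}) + g(x_5)].
Sum = 42.19875.

42.19875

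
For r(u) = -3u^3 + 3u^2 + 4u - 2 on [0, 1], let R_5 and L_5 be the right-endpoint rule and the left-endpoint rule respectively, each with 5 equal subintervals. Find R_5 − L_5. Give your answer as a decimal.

0.8

R_5 = 0.64.
L_5 = -0.16.
R_5 − L_5 = 0.8.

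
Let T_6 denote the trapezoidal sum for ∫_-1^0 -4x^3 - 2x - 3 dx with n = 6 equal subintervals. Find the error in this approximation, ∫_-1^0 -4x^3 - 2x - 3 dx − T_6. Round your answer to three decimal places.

-0.028

Exact integral: ∫_-1^0 f(x) dx = -1.
T_6 ≈ -0.97222.
Error ≈ -1 − (-0.97222) ≈ -0.028.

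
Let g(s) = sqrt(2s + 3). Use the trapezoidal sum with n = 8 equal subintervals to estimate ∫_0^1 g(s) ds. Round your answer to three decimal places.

Δs = (1 − 0)/8 = 0.125.
g(0) ≈ 1.732, g(0.125) ≈ 1.803, g(0.25) ≈ 1.871, g(0.375) ≈ 1.936, g(0.5) ≈ 2.000, g(0.625) ≈ 2.062, g(0.75) ≈ 2.121, g(0.875) ≈ 2.179, g(1) ≈ 2.236.
T_8 = (Δs/2)·[g(s_0) + 2g(s_1) + ... + 2g(s_{7}) + g(s_8)].
Sum ≈ 1.995.

1.995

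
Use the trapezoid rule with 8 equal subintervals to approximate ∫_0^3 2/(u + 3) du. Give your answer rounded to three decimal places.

Δu = (3 − 0)/8 = 0.375.
f(0) = 2/3, f(0.375) = 16/27, f(0.75) = 8/15, f(1.125) = 16/33, f(1.5) = 4/9, f(1.875) = 16/39, f(2.25) = 8/21, f(2.625) = 16/45, f(3) = 1/3.
T_8 = (Δu/2)·[f(u_0) + 2f(u_1) + ... + 2f(u_{7}) + f(u_8)].
Sum ≈ 1.388.

1.388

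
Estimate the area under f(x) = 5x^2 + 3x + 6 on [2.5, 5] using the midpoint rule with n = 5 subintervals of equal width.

Δx = (5 − 2.5)/5 = 0.5.
Midpoints: 2.75, 3.25, 3.75, 4.25, 4.75.
f(2.75) = 52.0625, f(3.25) = 68.5625, f(3.75) = 87.5625, f(4.25) = 109.0625, f(4.75) = 133.0625.
Sum = Δx · [f(2.75) + f(3.25) + f(3.75) + f(4.25) + f(4.75)].
Sum = 225.15625.

225.15625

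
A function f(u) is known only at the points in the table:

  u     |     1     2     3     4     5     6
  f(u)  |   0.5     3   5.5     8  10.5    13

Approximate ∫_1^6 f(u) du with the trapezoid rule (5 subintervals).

33.75

Δu = 1.
T_5 = (1/2)·[0.5 + 2·3 + 2·5.5 + 2·8 + 2·10.5 + 13] = 33.75.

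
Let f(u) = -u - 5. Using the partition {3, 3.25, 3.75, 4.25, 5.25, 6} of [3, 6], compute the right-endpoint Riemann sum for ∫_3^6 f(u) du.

Subinterval widths: 0.25, 0.5, 0.5, 1, 0.75.
Right endpoints: 3.25, 3.75, 4.25, 5.25, 6.
f(3.25) = -8.25, f(3.75) = -8.75, f(4.25) = -9.25, f(5.25) = -10.25, f(6) = -11.
Sum = Σ Δu_i · f(u_i).
Sum = -29.5625.

-29.5625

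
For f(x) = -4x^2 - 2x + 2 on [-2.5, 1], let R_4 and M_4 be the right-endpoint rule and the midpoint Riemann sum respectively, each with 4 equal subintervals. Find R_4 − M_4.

R_4 = -5.578125.
M_4 = -9.0234375.
R_4 − M_4 = 3.4453125.

3.4453125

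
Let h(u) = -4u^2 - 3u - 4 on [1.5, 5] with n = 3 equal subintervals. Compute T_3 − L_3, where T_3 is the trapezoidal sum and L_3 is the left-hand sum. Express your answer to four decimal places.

T_3 ≈ -213.467593.
L_3 ≈ -154.259259.
T_3 − L_3 ≈ -59.2083.

-59.2083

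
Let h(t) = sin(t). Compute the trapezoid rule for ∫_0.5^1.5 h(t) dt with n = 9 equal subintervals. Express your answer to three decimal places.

0.806

Δt = (1.5 − 0.5)/9 = 1/9.
h(0.5) ≈ 0.479, h(11/18) ≈ 0.574, h(13/18) ≈ 0.661, h(5/6) ≈ 0.740, h(17/18) ≈ 0.810, h(19/18) ≈ 0.870, h(7/6) ≈ 0.919, h(23/18) ≈ 0.957, h(25/18) ≈ 0.984, h(1.5) ≈ 0.997.
T_9 = (Δt/2)·[h(t_0) + 2h(t_1) + ... + 2h(t_{8}) + h(t_9)].
Sum ≈ 0.806.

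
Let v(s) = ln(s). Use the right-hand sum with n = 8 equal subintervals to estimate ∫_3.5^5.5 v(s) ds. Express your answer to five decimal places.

Δs = (5.5 − 3.5)/8 = 0.25.
Right endpoints: 3.75, 4, 4.25, 4.5, 4.75, 5, 5.25, 5.5.
v(3.75) ≈ 1.32176, v(4) ≈ 1.38629, v(4.25) ≈ 1.44692, v(4.5) ≈ 1.50408, v(4.75) ≈ 1.55814, v(5) ≈ 1.60944, v(5.25) ≈ 1.65823, v(5.5) ≈ 1.70475.
Sum = Δs · [v(3.75) + v(4) + v(4.25) + ...].
Sum ≈ 3.04740.

3.04740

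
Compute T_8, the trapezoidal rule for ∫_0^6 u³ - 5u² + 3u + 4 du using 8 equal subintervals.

Δu = (6 − 0)/8 = 0.75.
f(0) = 4, f(0.75) = 3.859375, f(1.5) = 0.625, f(2.25) = -3.171875, f(3) = -5, f(3.75) = -2.328125, f(4.5) = 7.375, f(5.25) = 26.640625, f(6) = 58.
T_8 = (Δu/2)·[f(u_0) + 2f(u_1) + ... + 2f(u_{7}) + f(u_8)].
Sum = 44.25.

44.25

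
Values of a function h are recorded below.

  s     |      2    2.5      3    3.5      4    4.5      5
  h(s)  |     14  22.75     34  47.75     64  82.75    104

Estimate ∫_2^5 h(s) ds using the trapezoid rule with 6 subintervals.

Δs = 0.5.
T_6 = (0.5/2)·[14 + 2·22.75 + 2·34 + 2·47.75 + 2·64 + 2·82.75 + 104] = 155.125.

155.125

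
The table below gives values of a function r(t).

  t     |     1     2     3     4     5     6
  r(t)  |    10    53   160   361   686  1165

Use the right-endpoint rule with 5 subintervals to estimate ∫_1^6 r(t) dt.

Δt = 1.
Sum = 1·[53 + 160 + 361 + 686 + 1165] = 2425.

2425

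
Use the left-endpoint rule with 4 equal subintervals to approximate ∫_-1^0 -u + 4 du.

4.625

Δu = (0 − (-1))/4 = 0.25.
Left endpoints: -1, -0.75, -0.5, -0.25.
f(-1) = 5, f(-0.75) = 4.75, f(-0.5) = 4.5, f(-0.25) = 4.25.
Sum = Δu · [f(-1) + f(-0.75) + f(-0.5) + f(-0.25)].
Sum = 4.625.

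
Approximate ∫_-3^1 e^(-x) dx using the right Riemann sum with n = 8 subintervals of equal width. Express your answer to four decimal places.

15.1973

Δx = (1 − (-3))/8 = 0.5.
Right endpoints: -2.5, -2, -1.5, -1, -0.5, 0, 0.5, 1.
f(-2.5) ≈ 12.1825, f(-2) ≈ 7.3891, f(-1.5) ≈ 4.4817, f(-1) ≈ 2.7183, f(-0.5) ≈ 1.6487, f(0) ≈ 1.0000, f(0.5) ≈ 0.6065, f(1) ≈ 0.3679.
Sum = Δx · [f(-2.5) + f(-2) + f(-1.5) + ...].
Sum ≈ 15.1973.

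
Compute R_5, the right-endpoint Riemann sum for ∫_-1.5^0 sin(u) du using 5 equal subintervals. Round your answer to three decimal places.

Δu = (0 − (-1.5))/5 = 0.3.
Right endpoints: -1.2, -0.9, -0.6, -0.3, 0.
f(-1.2) ≈ -0.932, f(-0.9) ≈ -0.783, f(-0.6) ≈ -0.565, f(-0.3) ≈ -0.296, f(0) ≈ 0.000.
Sum = Δu · [f(-1.2) + f(-0.9) + f(-0.6) + f(-0.3) + f(0)].
Sum ≈ -0.773.

-0.773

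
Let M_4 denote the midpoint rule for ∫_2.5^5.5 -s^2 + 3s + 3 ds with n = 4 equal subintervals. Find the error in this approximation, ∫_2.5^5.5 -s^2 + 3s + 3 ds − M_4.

Exact integral: ∫_2.5^5.5 f(s) ds = -5.25.
M_4 = -5.109375.
Error = -5.25 − (-5.109375) = -0.140625.

-0.140625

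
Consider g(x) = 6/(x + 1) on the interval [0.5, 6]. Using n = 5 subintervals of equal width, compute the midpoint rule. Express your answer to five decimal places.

Δx = (6 − 0.5)/5 = 1.1.
Midpoints: 1.05, 2.15, 3.25, 4.35, 5.45.
g(1.05) = 120/41, g(2.15) = 40/21, g(3.25) = 24/17, g(4.35) = 120/107, g(5.45) = 40/43.
Sum = Δx · [g(1.05) + g(2.15) + g(3.25) + g(4.35) + g(5.45)].
Sum ≈ 9.12459.

9.12459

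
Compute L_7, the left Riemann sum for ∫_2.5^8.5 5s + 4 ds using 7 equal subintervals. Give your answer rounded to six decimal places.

176.142857

Δs = (8.5 − 2.5)/7 = 6/7.
Left endpoints: 2.5, 47/14, 59/14, 71/14, 83/14, 95/14, 107/14.
f(2.5) = 16.5, f(47/14) = 291/14, f(59/14) = 351/14, f(71/14) = 411/14, f(83/14) = 471/14, f(95/14) = 531/14, f(107/14) = 591/14.
Sum = Δs · [f(2.5) + f(47/14) + f(59/14) + ...].
Sum ≈ 176.142857.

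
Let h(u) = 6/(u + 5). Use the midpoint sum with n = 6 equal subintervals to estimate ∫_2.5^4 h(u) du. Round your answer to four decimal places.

Δu = (4 − 2.5)/6 = 0.25.
Midpoints: 2.625, 2.875, 3.125, 3.375, 3.625, 3.875.
h(2.625) = 48/61, h(2.875) = 16/21, h(3.125) = 48/65, h(3.375) = 48/67, h(3.625) = 16/23, h(3.875) = 48/71.
Sum = Δu · [h(2.625) + h(2.875) + h(3.125) + ...].
Sum ≈ 1.0938.

1.0938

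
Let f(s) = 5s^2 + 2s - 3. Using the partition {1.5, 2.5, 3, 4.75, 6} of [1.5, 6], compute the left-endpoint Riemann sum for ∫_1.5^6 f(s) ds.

Subinterval widths: 1, 0.5, 1.75, 1.25.
Left endpoints: 1.5, 2.5, 3, 4.75.
f(1.5) = 11.25, f(2.5) = 33.25, f(3) = 48, f(4.75) = 119.3125.
Sum = Σ Δs_i · f(s_i).
Sum = 261.015625.

261.015625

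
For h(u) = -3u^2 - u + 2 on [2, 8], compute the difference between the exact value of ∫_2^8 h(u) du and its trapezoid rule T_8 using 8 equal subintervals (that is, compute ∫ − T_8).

1.6875

Exact integral: ∫_2^8 h(u) du = -522.
T_8 = -523.6875.
Error = -522 − (-523.6875) = 1.6875.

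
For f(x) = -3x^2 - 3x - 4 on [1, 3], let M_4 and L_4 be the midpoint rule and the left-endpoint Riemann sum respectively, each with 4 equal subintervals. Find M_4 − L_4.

-7.125

M_4 = -45.875.
L_4 = -38.75.
M_4 − L_4 = -7.125.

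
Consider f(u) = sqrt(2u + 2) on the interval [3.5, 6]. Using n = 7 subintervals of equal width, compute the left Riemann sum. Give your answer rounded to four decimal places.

Δu = (6 − 3.5)/7 = 5/14.
Left endpoints: 3.5, 27/7, 59/14, 32/7, 69/14, 37/7, 79/14.
f(3.5) ≈ 3.0000, f(27/7) ≈ 3.1168, f(59/14) ≈ 3.2293, f(32/7) ≈ 3.3381, f(69/14) ≈ 3.4434, f(37/7) ≈ 3.5456, f(79/14) ≈ 3.6450.
Sum = Δu · [f(3.5) + f(27/7) + f(59/14) + ...].
Sum ≈ 8.3279.

8.3279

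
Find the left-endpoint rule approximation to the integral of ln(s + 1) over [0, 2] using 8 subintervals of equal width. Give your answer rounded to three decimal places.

1.155

Δs = (2 − 0)/8 = 0.25.
Left endpoints: 0, 0.25, 0.5, 0.75, 1, 1.25, 1.5, 1.75.
f(0) ≈ 0.000, f(0.25) ≈ 0.223, f(0.5) ≈ 0.405, f(0.75) ≈ 0.560, f(1) ≈ 0.693, f(1.25) ≈ 0.811, f(1.5) ≈ 0.916, f(1.75) ≈ 1.012.
Sum = Δs · [f(0) + f(0.25) + f(0.5) + ...].
Sum ≈ 1.155.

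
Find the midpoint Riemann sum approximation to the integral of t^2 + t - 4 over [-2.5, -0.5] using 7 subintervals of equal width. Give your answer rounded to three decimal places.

-5.847

Δt = (-0.5 − (-2.5))/7 = 2/7.
Midpoints: -33/14, -29/14, -25/14, -1.5, -17/14, -13/14, -9/14.
f(-33/14) = -157/196, f(-29/14) = -349/196, f(-25/14) = -509/196, f(-1.5) = -3.25, f(-17/14) = -733/196, f(-13/14) = -797/196, f(-9/14) = -829/196.
Sum = Δt · [f(-33/14) + f(-29/14) + f(-25/14) + ...].
Sum ≈ -5.847.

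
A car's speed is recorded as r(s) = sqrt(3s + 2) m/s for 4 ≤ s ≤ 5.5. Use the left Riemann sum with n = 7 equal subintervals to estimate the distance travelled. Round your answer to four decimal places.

Δs = (5.5 − 4)/7 = 3/14.
Left endpoints: 4, 59/14, 31/7, 65/14, 34/7, 71/14, 37/7.
r(4) ≈ 3.7417, r(59/14) ≈ 3.8266, r(31/7) ≈ 3.9097, r(65/14) ≈ 3.9911, r(34/7) ≈ 4.0708, r(71/14) ≈ 4.1490, r(37/7) ≈ 4.2258.
Sum = Δs · [r(4) + r(59/14) + r(31/7) + ...].
Sum ≈ 5.9817.

5.9817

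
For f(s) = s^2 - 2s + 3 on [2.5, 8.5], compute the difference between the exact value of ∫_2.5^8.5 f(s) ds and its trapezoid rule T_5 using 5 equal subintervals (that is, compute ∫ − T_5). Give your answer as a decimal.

-1.44

Exact integral: ∫_2.5^8.5 f(s) ds = 151.5.
T_5 = 152.94.
Error = 151.5 − 152.94 = -1.44.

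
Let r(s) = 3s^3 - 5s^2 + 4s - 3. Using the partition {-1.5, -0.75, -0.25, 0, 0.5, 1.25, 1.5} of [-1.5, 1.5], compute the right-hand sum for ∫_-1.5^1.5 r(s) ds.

Subinterval widths: 0.75, 0.5, 0.25, 0.5, 0.75, 0.25.
Right endpoints: -0.75, -0.25, 0, 0.5, 1.25, 1.5.
r(-0.75) = -10.078125, r(-0.25) = -4.359375, r(0) = -3, r(0.5) = -1.875, r(1.25) = 0.046875, r(1.5) = 1.875.
Sum = Σ Δs_i · r(s_i).
Sum = -10.921875.

-10.921875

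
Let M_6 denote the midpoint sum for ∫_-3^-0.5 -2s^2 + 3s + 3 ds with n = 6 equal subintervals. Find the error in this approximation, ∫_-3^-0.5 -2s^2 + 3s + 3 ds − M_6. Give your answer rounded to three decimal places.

Exact integral: ∫_-3^-0.5 f(s) ds ≈ -23.54167.
M_6 ≈ -23.46933.
Error ≈ -23.54167 − (-23.46933) ≈ -0.072.

-0.072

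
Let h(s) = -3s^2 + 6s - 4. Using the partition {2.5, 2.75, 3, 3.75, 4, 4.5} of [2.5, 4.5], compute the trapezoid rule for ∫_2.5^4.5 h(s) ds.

-41.796875

Subinterval widths: 0.25, 0.25, 0.75, 0.25, 0.5.
h(2.5) = -7.75, h(2.75) = -10.1875, h(3) = -13, h(3.75) = -23.6875, h(4) = -28, h(4.5) = -37.75.
On each subinterval the trapezoid contributes (Δs_i/2)·[h(s_{i-1}) + h(s_i)].
Sum = -41.796875.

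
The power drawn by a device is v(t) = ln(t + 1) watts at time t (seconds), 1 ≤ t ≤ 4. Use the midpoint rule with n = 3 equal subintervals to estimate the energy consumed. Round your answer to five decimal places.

Δt = (4 − 1)/3 = 1.
Midpoints: 1.5, 2.5, 3.5.
v(1.5) ≈ 0.91629, v(2.5) ≈ 1.25276, v(3.5) ≈ 1.50408.
Sum = Δt · [v(1.5) + v(2.5) + v(3.5)].
Sum ≈ 3.67313.

3.67313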